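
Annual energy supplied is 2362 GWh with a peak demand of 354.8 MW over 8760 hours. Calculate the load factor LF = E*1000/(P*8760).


LF = 2362 * 1000 / (354.8 * 8760) = 0.7600


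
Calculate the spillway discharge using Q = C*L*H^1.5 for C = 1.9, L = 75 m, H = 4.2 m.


Q = 1.9 * 75 * 4.2^1.5 = 1226.5600 m^3/s


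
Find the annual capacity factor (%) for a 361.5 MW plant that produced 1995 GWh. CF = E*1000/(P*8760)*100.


CF = 1995 * 1000 / (361.5 * 8760) * 100 = 62.9985 %


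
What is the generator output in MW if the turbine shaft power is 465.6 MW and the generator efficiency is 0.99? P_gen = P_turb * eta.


P_gen = 465.6 * 0.99 = 460.9440 MW


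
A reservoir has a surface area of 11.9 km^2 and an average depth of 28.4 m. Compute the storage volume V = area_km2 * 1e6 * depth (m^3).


V = 11.9 * 1e6 * 28.4 = 3.3796e+08 m^3


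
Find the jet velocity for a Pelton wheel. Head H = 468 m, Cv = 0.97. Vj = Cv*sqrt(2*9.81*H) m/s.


Vj = 0.97 * sqrt(2*9.81*468) = 92.9489 m/s


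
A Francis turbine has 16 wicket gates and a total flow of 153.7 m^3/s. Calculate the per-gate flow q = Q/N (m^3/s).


q = 153.7 / 16 = 9.6062 m^3/s


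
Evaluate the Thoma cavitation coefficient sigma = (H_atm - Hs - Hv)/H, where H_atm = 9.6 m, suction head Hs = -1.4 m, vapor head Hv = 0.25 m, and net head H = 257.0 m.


sigma = (9.6 - (-1.4) - 0.25) / 257.0 = 0.0418


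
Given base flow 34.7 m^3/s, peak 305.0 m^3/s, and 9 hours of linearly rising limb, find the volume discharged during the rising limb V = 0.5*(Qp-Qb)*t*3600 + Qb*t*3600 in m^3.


V = 0.5*(305.0 - 34.7)*9*3600 + 34.7*9*3600 = 5.5031e+06 m^3


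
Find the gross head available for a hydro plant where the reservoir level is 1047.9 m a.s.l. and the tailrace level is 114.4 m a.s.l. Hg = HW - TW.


Hg = 1047.9 - 114.4 = 933.5000 m


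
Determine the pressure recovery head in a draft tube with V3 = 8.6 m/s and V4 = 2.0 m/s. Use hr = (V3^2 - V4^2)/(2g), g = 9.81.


hr = (8.6^2 - 2.0^2) / (2*9.81) = 3.5657 m


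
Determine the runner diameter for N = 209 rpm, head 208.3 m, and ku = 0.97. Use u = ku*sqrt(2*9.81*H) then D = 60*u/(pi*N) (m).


u = 0.97 * sqrt(2*9.81*208.3) = 62.0106 m/s
D = 60 * 62.0106 / (pi * 209) = 5.6666 m


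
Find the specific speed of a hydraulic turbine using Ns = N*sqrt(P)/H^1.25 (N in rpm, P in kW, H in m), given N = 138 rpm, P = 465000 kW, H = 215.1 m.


Ns = 138 * 465000^0.5 / 215.1^1.25 = 114.2365


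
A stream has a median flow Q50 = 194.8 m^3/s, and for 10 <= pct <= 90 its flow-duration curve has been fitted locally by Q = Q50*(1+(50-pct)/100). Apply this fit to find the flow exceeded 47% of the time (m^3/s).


Q = 194.8 * (1 + (50 - 47)/100) = 200.6440 m^3/s


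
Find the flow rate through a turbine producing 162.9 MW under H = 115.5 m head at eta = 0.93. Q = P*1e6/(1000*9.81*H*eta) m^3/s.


Q = 162.9 * 1e6 / (1000 * 9.81 * 115.5 * 0.93) = 154.5920 m^3/s


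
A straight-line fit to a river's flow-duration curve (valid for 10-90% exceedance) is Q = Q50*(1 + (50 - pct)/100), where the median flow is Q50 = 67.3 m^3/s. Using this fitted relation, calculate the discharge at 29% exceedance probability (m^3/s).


Q = 67.3 * (1 + (50 - 29)/100) = 81.4330 m^3/s


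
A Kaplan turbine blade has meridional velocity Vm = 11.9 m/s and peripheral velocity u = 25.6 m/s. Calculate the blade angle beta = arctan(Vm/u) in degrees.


beta = arctan(11.9 / 25.6) = 24.9311 degrees


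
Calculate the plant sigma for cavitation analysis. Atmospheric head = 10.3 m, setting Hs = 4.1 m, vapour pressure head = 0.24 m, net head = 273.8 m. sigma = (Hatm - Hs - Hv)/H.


sigma = (10.3 - 4.1 - 0.24) / 273.8 = 0.0218


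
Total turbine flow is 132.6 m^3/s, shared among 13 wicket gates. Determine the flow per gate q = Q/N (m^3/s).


q = 132.6 / 13 = 10.2000 m^3/s


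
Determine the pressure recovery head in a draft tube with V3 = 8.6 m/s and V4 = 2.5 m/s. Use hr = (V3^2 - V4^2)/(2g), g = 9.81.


hr = (8.6^2 - 2.5^2) / (2*9.81) = 3.4511 m


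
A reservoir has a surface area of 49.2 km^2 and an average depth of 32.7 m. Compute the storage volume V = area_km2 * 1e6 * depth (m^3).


V = 49.2 * 1e6 * 32.7 = 1.6088e+09 m^3


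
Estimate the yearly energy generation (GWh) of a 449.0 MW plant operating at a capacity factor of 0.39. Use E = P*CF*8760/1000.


E = 449.0 * 0.39 * 8760 / 1000 = 1533.9636 GWh


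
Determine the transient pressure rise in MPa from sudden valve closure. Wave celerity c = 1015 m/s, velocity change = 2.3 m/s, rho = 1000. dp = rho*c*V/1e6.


dp = 1000 * 1015 * 2.3 / 1e6 = 2.3345 MPa


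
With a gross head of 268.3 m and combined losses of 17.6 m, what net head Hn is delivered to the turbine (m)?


Hn = 268.3 - 17.6 = 250.7000 m


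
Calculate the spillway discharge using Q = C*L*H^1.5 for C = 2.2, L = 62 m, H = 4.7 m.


Q = 2.2 * 62 * 4.7^1.5 = 1389.8283 m^3/s


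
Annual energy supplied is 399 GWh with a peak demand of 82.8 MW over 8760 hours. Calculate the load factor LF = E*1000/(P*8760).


LF = 399 * 1000 / (82.8 * 8760) = 0.5501


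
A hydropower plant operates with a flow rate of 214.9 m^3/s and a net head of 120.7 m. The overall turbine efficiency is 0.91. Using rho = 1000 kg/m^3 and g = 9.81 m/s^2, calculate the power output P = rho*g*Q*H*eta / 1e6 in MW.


P = 1000 * 9.81 * 214.9 * 120.7 * 0.91 / 1e6 = 231.5550 MW


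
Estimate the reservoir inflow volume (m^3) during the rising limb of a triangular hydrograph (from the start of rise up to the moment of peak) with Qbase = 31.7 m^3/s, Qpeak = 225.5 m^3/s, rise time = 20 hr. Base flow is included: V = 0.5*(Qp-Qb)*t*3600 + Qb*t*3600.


V = 0.5*(225.5 - 31.7)*20*3600 + 31.7*20*3600 = 9.2592e+06 m^3


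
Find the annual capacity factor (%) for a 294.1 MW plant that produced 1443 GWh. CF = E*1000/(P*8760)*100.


CF = 1443 * 1000 / (294.1 * 8760) * 100 = 56.0102 %


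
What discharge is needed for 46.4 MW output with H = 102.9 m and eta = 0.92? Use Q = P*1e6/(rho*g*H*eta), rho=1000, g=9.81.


Q = 46.4 * 1e6 / (1000 * 9.81 * 102.9 * 0.92) = 49.9627 m^3/s


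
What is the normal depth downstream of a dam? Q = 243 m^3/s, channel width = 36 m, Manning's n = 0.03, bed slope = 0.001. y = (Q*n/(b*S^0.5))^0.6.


y = (243 * 0.03 / (36 * 0.001^0.5))^0.6 = 3.0469 m


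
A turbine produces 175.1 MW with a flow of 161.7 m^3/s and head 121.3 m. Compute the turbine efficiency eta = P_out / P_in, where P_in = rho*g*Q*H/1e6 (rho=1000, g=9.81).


P_in = 1000 * 9.81 * 161.7 * 121.3 / 1e6 = 192.4154 MW
eta = 175.1 / 192.4154 = 0.9100


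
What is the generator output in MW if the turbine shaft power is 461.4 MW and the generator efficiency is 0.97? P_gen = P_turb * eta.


P_gen = 461.4 * 0.97 = 447.5580 MW


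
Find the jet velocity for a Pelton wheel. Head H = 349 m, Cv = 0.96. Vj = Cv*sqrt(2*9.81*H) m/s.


Vj = 0.96 * sqrt(2*9.81*349) = 79.4389 m/s


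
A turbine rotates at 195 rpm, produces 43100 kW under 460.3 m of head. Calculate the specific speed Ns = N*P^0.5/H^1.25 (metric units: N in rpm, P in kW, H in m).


Ns = 195 * 43100^0.5 / 460.3^1.25 = 18.9877


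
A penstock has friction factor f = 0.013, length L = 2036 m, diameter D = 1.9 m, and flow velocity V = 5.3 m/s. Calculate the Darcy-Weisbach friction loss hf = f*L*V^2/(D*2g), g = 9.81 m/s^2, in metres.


hf = 0.013 * 2036 * 5.3^2 / (1.9 * 2 * 9.81) = 19.9444 m


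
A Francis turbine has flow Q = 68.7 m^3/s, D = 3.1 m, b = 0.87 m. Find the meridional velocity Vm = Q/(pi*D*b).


Vm = 68.7 / (pi * 3.1 * 0.87) = 8.1082 m/s


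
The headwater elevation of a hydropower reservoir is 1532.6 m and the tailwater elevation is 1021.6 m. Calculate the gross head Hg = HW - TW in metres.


Hg = 1532.6 - 1021.6 = 511.0000 m


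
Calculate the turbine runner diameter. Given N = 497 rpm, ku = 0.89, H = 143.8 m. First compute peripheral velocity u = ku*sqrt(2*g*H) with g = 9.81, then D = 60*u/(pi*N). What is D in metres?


u = 0.89 * sqrt(2*9.81*143.8) = 47.2736 m/s
D = 60 * 47.2736 / (pi * 497) = 1.8166 m


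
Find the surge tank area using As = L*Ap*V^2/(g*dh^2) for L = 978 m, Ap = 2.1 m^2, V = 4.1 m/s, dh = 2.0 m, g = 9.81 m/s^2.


As = 978 * 2.1 * 4.1^2 / (9.81 * 2.0^2) = 879.8261 m^2


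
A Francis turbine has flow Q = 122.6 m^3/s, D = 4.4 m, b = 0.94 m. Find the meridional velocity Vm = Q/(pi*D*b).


Vm = 122.6 / (pi * 4.4 * 0.94) = 9.4354 m/s


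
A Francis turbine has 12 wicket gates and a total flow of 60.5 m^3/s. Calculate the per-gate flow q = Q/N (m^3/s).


q = 60.5 / 12 = 5.0417 m^3/s


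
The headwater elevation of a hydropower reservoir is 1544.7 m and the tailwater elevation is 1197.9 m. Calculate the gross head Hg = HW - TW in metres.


Hg = 1544.7 - 1197.9 = 346.8000 m


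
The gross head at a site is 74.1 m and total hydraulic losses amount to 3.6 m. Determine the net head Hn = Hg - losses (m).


Hn = 74.1 - 3.6 = 70.5000 m


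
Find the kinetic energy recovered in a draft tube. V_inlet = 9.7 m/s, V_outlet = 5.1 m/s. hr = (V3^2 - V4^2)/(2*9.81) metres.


hr = (9.7^2 - 5.1^2) / (2*9.81) = 3.4699 m


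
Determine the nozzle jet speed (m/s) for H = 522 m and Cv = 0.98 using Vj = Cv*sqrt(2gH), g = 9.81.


Vj = 0.98 * sqrt(2*9.81*522) = 99.1770 m/s


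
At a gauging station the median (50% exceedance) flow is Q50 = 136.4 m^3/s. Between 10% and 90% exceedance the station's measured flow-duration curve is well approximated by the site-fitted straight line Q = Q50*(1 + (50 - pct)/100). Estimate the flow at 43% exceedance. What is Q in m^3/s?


Q = 136.4 * (1 + (50 - 43)/100) = 145.9480 m^3/s


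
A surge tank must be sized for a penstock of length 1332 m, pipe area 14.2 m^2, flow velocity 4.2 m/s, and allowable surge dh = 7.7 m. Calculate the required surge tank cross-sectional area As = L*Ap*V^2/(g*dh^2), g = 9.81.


As = 1332 * 14.2 * 4.2^2 / (9.81 * 7.7^2) = 573.6417 m^2


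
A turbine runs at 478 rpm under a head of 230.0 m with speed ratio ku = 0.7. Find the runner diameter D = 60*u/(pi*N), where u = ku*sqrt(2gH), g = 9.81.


u = 0.7 * sqrt(2*9.81*230.0) = 47.0231 m/s
D = 60 * 47.0231 / (pi * 478) = 1.8788 m


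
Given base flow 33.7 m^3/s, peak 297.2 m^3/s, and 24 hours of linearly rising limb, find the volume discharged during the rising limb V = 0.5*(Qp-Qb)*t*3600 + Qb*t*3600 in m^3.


V = 0.5*(297.2 - 33.7)*24*3600 + 33.7*24*3600 = 1.4295e+07 m^3


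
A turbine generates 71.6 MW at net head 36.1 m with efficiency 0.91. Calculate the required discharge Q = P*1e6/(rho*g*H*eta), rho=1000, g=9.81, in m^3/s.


Q = 71.6 * 1e6 / (1000 * 9.81 * 36.1 * 0.91) = 222.1751 m^3/s


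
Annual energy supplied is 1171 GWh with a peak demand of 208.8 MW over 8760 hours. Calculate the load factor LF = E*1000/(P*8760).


LF = 1171 * 1000 / (208.8 * 8760) = 0.6402


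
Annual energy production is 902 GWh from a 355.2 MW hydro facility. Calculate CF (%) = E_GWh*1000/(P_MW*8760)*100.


CF = 902 * 1000 / (355.2 * 8760) * 100 = 28.9887 %


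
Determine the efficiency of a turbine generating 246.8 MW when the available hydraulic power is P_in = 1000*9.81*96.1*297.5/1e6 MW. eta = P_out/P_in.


P_in = 1000 * 9.81 * 96.1 * 297.5 / 1e6 = 280.4654 MW
eta = 246.8 / 280.4654 = 0.8800


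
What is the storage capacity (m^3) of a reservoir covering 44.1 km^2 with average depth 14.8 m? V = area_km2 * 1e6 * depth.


V = 44.1 * 1e6 * 14.8 = 6.5268e+08 m^3


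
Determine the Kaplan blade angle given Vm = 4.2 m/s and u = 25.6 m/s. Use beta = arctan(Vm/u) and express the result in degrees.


beta = arctan(4.2 / 25.6) = 9.3171 degrees


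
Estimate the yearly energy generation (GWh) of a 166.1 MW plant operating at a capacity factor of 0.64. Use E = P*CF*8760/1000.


E = 166.1 * 0.64 * 8760 / 1000 = 931.2230 GWh


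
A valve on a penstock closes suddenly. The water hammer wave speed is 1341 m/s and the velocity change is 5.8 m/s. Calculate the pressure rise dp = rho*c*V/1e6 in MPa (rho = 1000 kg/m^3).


dp = 1000 * 1341 * 5.8 / 1e6 = 7.7778 MPa


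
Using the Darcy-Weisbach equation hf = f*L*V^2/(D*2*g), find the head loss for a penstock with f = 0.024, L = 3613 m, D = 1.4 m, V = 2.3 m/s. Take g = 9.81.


hf = 0.024 * 3613 * 2.3^2 / (1.4 * 2 * 9.81) = 16.6997 m


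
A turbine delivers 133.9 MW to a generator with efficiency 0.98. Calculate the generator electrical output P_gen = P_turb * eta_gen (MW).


P_gen = 133.9 * 0.98 = 131.2220 MW


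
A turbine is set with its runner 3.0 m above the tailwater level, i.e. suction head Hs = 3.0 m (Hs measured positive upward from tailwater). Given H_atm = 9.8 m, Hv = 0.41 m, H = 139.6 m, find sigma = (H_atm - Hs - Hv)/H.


sigma = (9.8 - 3.0 - 0.41) / 139.6 = 0.0458


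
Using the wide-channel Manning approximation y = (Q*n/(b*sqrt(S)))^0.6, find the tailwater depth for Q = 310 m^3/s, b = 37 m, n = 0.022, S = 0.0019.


y = (310 * 0.022 / (37 * 0.0019^0.5))^0.6 = 2.3753 m


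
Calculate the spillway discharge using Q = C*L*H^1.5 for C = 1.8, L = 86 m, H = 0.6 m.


Q = 1.8 * 86 * 0.6^1.5 = 71.9445 m^3/s


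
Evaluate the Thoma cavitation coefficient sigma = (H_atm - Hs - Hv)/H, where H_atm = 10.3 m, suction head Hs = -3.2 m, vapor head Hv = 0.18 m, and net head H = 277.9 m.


sigma = (10.3 - (-3.2) - 0.18) / 277.9 = 0.0479


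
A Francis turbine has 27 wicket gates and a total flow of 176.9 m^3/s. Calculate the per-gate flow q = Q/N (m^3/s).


q = 176.9 / 27 = 6.5519 m^3/s


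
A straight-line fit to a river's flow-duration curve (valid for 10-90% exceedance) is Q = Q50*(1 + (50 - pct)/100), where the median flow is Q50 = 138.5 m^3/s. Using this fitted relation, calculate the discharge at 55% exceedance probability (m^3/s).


Q = 138.5 * (1 + (50 - 55)/100) = 131.5750 m^3/s


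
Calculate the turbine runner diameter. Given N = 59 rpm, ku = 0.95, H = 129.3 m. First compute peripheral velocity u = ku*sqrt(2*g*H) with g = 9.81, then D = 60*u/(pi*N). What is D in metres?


u = 0.95 * sqrt(2*9.81*129.3) = 47.8489 m/s
D = 60 * 47.8489 / (pi * 59) = 15.4889 m


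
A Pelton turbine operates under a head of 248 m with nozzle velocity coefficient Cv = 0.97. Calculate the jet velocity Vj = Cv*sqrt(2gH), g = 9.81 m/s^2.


Vj = 0.97 * sqrt(2*9.81*248) = 67.6623 m/s


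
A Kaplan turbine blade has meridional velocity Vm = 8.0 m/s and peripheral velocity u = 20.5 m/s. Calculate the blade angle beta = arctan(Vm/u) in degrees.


beta = arctan(8.0 / 20.5) = 21.3179 degrees


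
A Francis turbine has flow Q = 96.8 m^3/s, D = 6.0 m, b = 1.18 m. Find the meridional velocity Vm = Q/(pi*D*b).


Vm = 96.8 / (pi * 6.0 * 1.18) = 4.3520 m/s


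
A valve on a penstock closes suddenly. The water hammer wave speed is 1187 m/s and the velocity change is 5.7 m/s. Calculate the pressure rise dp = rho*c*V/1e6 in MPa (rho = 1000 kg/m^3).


dp = 1000 * 1187 * 5.7 / 1e6 = 6.7659 MPa


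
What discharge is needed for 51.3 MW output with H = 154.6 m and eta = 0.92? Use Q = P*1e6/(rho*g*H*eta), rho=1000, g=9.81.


Q = 51.3 * 1e6 / (1000 * 9.81 * 154.6 * 0.92) = 36.7664 m^3/s


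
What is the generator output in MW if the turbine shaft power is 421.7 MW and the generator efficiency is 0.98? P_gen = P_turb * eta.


P_gen = 421.7 * 0.98 = 413.2660 MW


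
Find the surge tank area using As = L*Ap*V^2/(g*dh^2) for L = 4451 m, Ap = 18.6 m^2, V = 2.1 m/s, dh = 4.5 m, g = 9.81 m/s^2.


As = 4451 * 18.6 * 2.1^2 / (9.81 * 4.5^2) = 1837.8713 m^2


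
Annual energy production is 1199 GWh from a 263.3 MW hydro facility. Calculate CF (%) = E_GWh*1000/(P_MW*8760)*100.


CF = 1199 * 1000 / (263.3 * 8760) * 100 = 51.9833 %


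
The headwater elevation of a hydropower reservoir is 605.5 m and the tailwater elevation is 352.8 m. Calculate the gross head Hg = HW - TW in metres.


Hg = 605.5 - 352.8 = 252.7000 m


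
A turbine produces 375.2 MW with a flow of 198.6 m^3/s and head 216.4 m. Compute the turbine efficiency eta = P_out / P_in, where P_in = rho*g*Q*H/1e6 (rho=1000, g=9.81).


P_in = 1000 * 9.81 * 198.6 * 216.4 / 1e6 = 421.6048 MW
eta = 375.2 / 421.6048 = 0.8899


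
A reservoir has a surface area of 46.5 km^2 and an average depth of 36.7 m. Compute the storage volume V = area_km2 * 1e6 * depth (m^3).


V = 46.5 * 1e6 * 36.7 = 1.7066e+09 m^3


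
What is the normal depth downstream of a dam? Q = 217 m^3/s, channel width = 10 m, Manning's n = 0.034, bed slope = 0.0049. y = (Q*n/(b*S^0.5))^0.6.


y = (217 * 0.034 / (10 * 0.0049^0.5))^0.6 = 4.1087 m


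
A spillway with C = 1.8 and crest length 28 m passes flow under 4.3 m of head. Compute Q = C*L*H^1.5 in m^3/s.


Q = 1.8 * 28 * 4.3^1.5 = 449.4002 m^3/s


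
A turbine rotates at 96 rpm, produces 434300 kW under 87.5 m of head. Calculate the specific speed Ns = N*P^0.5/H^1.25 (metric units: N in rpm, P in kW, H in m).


Ns = 96 * 434300^0.5 / 87.5^1.25 = 236.4047


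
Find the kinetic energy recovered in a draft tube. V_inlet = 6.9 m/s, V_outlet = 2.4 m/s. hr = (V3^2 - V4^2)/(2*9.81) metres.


hr = (6.9^2 - 2.4^2) / (2*9.81) = 2.1330 m


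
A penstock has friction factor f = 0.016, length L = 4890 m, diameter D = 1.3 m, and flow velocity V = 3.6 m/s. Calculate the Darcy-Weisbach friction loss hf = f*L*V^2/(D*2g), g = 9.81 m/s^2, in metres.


hf = 0.016 * 4890 * 3.6^2 / (1.3 * 2 * 9.81) = 39.7550 m


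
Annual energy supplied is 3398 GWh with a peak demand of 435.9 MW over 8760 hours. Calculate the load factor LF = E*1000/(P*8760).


LF = 3398 * 1000 / (435.9 * 8760) = 0.8899


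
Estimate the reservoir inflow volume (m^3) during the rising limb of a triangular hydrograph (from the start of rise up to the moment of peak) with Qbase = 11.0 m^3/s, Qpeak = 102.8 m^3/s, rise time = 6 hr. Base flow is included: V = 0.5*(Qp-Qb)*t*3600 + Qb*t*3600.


V = 0.5*(102.8 - 11.0)*6*3600 + 11.0*6*3600 = 1.2290e+06 m^3


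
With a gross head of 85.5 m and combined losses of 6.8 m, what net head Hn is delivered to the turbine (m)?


Hn = 85.5 - 6.8 = 78.7000 m


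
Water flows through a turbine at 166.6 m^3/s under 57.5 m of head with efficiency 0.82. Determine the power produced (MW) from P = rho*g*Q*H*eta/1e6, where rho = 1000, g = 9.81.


P = 1000 * 9.81 * 166.6 * 57.5 * 0.82 / 1e6 = 77.0594 MW


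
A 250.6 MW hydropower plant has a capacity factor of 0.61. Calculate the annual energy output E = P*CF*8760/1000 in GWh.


E = 250.6 * 0.61 * 8760 / 1000 = 1339.1062 GWh


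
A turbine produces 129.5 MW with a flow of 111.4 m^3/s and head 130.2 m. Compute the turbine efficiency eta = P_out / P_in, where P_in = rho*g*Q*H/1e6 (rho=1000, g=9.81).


P_in = 1000 * 9.81 * 111.4 * 130.2 / 1e6 = 142.2870 MW
eta = 129.5 / 142.2870 = 0.9101


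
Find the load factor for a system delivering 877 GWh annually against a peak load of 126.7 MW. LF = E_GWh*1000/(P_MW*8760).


LF = 877 * 1000 / (126.7 * 8760) = 0.7902


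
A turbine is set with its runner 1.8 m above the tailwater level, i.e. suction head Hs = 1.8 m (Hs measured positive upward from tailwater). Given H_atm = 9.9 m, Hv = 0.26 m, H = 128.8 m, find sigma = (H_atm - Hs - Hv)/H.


sigma = (9.9 - 1.8 - 0.26) / 128.8 = 0.0609


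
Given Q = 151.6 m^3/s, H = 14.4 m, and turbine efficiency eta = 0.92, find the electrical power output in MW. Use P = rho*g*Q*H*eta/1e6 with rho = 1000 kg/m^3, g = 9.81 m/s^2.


P = 1000 * 9.81 * 151.6 * 14.4 * 0.92 / 1e6 = 19.7024 MW


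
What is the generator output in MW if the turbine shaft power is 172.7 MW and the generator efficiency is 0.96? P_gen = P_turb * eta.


P_gen = 172.7 * 0.96 = 165.7920 MW


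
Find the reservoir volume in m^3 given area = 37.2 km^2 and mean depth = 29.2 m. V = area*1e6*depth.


V = 37.2 * 1e6 * 29.2 = 1.0862e+09 m^3


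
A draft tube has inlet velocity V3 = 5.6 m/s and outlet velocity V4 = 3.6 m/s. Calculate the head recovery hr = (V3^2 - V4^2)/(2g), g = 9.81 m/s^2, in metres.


hr = (5.6^2 - 3.6^2) / (2*9.81) = 0.9378 m


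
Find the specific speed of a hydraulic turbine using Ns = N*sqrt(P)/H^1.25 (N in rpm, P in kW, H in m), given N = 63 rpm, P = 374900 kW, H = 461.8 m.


Ns = 63 * 374900^0.5 / 461.8^1.25 = 18.0190


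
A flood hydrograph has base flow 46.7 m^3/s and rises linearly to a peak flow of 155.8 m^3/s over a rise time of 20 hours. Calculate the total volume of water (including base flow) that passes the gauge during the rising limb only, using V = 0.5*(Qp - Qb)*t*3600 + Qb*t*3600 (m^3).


V = 0.5*(155.8 - 46.7)*20*3600 + 46.7*20*3600 = 7.2900e+06 m^3


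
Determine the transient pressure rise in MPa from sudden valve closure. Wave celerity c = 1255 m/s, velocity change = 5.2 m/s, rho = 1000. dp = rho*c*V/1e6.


dp = 1000 * 1255 * 5.2 / 1e6 = 6.5260 MPa


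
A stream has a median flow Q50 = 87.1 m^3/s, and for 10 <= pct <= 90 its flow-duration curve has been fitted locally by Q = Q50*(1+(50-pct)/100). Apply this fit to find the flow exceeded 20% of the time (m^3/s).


Q = 87.1 * (1 + (50 - 20)/100) = 113.2300 m^3/s


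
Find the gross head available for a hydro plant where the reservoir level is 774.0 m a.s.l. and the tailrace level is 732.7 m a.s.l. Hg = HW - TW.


Hg = 774.0 - 732.7 = 41.3000 m


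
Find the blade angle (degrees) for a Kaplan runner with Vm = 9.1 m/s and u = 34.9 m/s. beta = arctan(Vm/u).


beta = arctan(9.1 / 34.9) = 14.6142 degrees


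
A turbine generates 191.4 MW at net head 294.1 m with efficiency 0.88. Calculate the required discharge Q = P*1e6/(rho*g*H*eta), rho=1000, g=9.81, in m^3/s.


Q = 191.4 * 1e6 / (1000 * 9.81 * 294.1 * 0.88) = 75.3868 m^3/s


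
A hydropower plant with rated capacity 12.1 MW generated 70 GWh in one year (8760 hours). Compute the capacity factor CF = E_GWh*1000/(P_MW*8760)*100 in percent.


CF = 70 * 1000 / (12.1 * 8760) * 100 = 66.0402 %


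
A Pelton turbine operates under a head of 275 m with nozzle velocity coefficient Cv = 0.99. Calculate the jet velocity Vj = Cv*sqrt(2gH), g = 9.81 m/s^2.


Vj = 0.99 * sqrt(2*9.81*275) = 72.7195 m/s


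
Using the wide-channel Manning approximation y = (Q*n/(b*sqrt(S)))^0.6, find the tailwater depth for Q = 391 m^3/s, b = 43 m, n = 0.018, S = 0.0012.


y = (391 * 0.018 / (43 * 0.0012^0.5))^0.6 = 2.5388 m


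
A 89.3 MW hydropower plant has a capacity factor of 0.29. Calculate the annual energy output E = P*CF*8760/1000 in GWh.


E = 89.3 * 0.29 * 8760 / 1000 = 226.8577 GWh


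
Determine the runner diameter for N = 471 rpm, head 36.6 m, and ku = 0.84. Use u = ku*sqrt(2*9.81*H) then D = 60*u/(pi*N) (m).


u = 0.84 * sqrt(2*9.81*36.6) = 22.5097 m/s
D = 60 * 22.5097 / (pi * 471) = 0.9127 m


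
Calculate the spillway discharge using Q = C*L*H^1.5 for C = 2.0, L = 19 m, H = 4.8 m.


Q = 2.0 * 19 * 4.8^1.5 = 399.6184 m^3/s


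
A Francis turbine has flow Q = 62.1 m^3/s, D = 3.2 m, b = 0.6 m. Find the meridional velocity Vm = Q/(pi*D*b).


Vm = 62.1 / (pi * 3.2 * 0.6) = 10.2953 m/s


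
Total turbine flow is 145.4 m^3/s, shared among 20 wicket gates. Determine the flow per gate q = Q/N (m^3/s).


q = 145.4 / 20 = 7.2700 m^3/s


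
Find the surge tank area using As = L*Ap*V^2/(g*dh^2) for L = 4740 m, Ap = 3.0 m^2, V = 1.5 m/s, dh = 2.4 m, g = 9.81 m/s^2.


As = 4740 * 3.0 * 1.5^2 / (9.81 * 2.4^2) = 566.2271 m^2


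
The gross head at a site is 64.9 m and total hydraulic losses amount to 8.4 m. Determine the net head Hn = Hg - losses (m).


Hn = 64.9 - 8.4 = 56.5000 m


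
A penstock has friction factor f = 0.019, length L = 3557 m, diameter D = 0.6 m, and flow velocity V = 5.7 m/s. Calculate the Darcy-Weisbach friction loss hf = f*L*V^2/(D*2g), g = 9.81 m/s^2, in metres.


hf = 0.019 * 3557 * 5.7^2 / (0.6 * 2 * 9.81) = 186.5249 m


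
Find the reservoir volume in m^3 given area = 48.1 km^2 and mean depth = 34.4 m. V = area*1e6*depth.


V = 48.1 * 1e6 * 34.4 = 1.6546e+09 m^3


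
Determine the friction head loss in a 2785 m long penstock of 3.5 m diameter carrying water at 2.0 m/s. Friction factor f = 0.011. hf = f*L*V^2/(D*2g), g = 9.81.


hf = 0.011 * 2785 * 2.0^2 / (3.5 * 2 * 9.81) = 1.7845 m


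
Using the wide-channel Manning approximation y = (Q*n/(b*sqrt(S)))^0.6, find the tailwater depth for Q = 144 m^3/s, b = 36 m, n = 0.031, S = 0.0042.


y = (144 * 0.031 / (36 * 0.0042^0.5))^0.6 = 1.4760 m


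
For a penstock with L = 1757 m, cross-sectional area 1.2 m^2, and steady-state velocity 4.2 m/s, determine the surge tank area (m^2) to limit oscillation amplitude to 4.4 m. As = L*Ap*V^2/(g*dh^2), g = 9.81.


As = 1757 * 1.2 * 4.2^2 / (9.81 * 4.4^2) = 195.8291 m^2


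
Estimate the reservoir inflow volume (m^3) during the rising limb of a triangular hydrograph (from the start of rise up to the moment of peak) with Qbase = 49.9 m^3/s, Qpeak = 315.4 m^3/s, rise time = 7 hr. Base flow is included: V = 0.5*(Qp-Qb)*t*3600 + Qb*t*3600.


V = 0.5*(315.4 - 49.9)*7*3600 + 49.9*7*3600 = 4.6028e+06 m^3


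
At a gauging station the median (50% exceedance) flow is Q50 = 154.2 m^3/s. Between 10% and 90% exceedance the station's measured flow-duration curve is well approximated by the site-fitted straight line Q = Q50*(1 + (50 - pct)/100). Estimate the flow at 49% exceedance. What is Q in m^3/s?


Q = 154.2 * (1 + (50 - 49)/100) = 155.7420 m^3/s


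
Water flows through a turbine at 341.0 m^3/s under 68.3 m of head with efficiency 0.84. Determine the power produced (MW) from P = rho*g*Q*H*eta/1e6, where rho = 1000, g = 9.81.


P = 1000 * 9.81 * 341.0 * 68.3 * 0.84 / 1e6 = 191.9214 MW


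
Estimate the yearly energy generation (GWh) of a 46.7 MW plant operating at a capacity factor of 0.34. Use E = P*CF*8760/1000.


E = 46.7 * 0.34 * 8760 / 1000 = 139.0913 GWh


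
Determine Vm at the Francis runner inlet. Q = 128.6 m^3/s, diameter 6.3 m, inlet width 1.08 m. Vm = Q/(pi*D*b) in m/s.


Vm = 128.6 / (pi * 6.3 * 1.08) = 6.0163 m/s


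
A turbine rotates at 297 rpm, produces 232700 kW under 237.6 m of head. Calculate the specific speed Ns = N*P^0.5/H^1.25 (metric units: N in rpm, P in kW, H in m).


Ns = 297 * 232700^0.5 / 237.6^1.25 = 153.5842


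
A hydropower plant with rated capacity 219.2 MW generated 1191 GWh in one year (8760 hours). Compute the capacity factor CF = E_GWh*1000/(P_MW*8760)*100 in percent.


CF = 1191 * 1000 / (219.2 * 8760) * 100 = 62.0250 %


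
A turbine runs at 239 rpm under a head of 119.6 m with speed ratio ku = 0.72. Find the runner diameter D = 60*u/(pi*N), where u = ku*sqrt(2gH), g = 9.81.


u = 0.72 * sqrt(2*9.81*119.6) = 34.8777 m/s
D = 60 * 34.8777 / (pi * 239) = 2.7871 m


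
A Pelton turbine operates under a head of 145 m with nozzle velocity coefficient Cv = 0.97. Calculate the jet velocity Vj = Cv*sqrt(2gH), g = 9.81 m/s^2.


Vj = 0.97 * sqrt(2*9.81*145) = 51.7375 m/s


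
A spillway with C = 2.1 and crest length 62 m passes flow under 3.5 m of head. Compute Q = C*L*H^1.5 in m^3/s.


Q = 2.1 * 62 * 3.5^1.5 = 852.5366 m^3/s


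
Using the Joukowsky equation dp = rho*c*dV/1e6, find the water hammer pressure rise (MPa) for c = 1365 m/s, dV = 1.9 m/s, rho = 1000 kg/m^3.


dp = 1000 * 1365 * 1.9 / 1e6 = 2.5935 MPa


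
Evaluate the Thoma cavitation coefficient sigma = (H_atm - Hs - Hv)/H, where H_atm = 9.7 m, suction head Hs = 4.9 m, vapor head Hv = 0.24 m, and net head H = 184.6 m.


sigma = (9.7 - 4.9 - 0.24) / 184.6 = 0.0247


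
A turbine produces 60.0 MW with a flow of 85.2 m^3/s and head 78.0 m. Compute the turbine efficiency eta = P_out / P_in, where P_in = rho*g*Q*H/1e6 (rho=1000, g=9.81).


P_in = 1000 * 9.81 * 85.2 * 78.0 / 1e6 = 65.1933 MW
eta = 60.0 / 65.1933 = 0.9203


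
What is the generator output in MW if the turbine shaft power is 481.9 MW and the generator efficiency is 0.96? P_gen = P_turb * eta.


P_gen = 481.9 * 0.96 = 462.6240 MW


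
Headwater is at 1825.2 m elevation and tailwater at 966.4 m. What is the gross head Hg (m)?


Hg = 1825.2 - 966.4 = 858.8000 m


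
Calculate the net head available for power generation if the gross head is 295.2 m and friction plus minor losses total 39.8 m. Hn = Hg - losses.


Hn = 295.2 - 39.8 = 255.4000 m


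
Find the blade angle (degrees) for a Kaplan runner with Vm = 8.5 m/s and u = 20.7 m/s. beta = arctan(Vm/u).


beta = arctan(8.5 / 20.7) = 22.3244 degrees


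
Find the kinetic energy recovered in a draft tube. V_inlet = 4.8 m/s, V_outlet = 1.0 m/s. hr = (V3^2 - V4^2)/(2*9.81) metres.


hr = (4.8^2 - 1.0^2) / (2*9.81) = 1.1233 m


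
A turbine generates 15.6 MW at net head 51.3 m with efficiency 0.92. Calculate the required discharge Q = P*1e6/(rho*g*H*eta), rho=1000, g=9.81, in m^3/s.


Q = 15.6 * 1e6 / (1000 * 9.81 * 51.3 * 0.92) = 33.6938 m^3/s


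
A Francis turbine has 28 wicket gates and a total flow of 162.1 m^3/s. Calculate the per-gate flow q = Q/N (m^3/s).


q = 162.1 / 28 = 5.7893 m^3/s


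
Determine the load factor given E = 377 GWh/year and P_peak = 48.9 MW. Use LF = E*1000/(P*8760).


LF = 377 * 1000 / (48.9 * 8760) = 0.8801


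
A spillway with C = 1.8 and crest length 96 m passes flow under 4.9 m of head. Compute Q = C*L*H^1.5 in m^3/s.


Q = 1.8 * 96 * 4.9^1.5 = 1874.2946 m^3/s


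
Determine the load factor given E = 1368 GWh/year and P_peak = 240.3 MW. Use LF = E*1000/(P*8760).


LF = 1368 * 1000 / (240.3 * 8760) = 0.6499


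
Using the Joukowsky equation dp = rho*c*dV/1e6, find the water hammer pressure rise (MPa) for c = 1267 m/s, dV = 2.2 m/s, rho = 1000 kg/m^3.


dp = 1000 * 1267 * 2.2 / 1e6 = 2.7874 MPa


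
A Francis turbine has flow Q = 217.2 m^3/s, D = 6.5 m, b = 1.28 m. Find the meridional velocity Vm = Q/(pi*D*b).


Vm = 217.2 / (pi * 6.5 * 1.28) = 8.3097 m/s


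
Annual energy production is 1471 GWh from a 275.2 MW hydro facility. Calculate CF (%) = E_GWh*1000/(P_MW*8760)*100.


CF = 1471 * 1000 / (275.2 * 8760) * 100 = 61.0183 %


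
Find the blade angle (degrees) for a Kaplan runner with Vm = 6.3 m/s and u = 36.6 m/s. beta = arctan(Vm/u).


beta = arctan(6.3 / 36.6) = 9.7667 degrees


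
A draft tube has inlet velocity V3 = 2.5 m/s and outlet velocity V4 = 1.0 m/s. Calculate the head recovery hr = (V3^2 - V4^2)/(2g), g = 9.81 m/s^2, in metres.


hr = (2.5^2 - 1.0^2) / (2*9.81) = 0.2676 m


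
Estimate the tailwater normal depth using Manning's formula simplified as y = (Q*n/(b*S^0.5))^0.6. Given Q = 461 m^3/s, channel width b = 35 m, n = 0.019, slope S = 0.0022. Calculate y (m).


y = (461 * 0.019 / (35 * 0.0022^0.5))^0.6 = 2.7309 m


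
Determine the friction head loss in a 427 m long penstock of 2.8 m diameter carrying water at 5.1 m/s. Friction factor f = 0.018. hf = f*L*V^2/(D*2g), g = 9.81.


hf = 0.018 * 427 * 5.1^2 / (2.8 * 2 * 9.81) = 3.6390 m


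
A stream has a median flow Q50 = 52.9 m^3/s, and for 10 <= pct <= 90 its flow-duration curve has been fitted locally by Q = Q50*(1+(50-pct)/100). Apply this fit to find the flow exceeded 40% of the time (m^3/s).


Q = 52.9 * (1 + (50 - 40)/100) = 58.1900 m^3/s


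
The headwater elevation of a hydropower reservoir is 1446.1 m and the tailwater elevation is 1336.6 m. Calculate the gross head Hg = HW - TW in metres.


Hg = 1446.1 - 1336.6 = 109.5000 m


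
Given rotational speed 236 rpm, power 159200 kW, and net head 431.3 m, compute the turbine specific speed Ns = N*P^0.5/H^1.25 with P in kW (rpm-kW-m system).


Ns = 236 * 159200^0.5 / 431.3^1.25 = 47.9081


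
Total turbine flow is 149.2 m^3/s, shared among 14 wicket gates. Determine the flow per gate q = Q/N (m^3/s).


q = 149.2 / 14 = 10.6571 m^3/s


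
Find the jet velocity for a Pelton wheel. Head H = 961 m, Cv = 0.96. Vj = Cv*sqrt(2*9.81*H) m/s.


Vj = 0.96 * sqrt(2*9.81*961) = 131.8203 m/s


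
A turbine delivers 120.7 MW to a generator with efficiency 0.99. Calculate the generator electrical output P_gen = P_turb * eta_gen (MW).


P_gen = 120.7 * 0.99 = 119.4930 MW


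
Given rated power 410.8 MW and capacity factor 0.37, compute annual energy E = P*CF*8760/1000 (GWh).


E = 410.8 * 0.37 * 8760 / 1000 = 1331.4850 GWh


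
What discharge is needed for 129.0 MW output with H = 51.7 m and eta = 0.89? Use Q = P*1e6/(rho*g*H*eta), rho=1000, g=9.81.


Q = 129.0 * 1e6 / (1000 * 9.81 * 51.7 * 0.89) = 285.7855 m^3/s


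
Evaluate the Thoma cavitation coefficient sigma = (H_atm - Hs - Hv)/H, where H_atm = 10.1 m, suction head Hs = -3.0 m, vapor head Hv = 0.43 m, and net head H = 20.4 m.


sigma = (10.1 - (-3.0) - 0.43) / 20.4 = 0.6211


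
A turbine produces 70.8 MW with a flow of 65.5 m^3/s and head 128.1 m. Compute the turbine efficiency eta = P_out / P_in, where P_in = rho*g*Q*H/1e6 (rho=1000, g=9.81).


P_in = 1000 * 9.81 * 65.5 * 128.1 / 1e6 = 82.3113 MW
eta = 70.8 / 82.3113 = 0.8601


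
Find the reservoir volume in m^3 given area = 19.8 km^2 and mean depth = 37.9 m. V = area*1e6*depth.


V = 19.8 * 1e6 * 37.9 = 7.5042e+08 m^3


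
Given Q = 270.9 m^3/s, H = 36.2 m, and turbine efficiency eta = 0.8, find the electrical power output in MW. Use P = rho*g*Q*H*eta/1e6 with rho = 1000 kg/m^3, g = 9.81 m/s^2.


P = 1000 * 9.81 * 270.9 * 36.2 * 0.8 / 1e6 = 76.9620 MW


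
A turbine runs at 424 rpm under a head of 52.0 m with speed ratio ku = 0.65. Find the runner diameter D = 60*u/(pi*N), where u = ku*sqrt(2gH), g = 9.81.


u = 0.65 * sqrt(2*9.81*52.0) = 20.7618 m/s
D = 60 * 20.7618 / (pi * 424) = 0.9352 m


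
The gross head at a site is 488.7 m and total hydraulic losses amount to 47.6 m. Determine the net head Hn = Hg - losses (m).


Hn = 488.7 - 47.6 = 441.1000 m


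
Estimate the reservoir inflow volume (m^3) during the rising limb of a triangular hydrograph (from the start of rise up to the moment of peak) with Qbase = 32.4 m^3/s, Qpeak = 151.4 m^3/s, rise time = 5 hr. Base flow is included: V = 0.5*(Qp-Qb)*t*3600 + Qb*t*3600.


V = 0.5*(151.4 - 32.4)*5*3600 + 32.4*5*3600 = 1.6542e+06 m^3


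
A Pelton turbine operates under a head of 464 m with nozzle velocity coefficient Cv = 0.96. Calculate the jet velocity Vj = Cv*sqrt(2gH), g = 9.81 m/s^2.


Vj = 0.96 * sqrt(2*9.81*464) = 91.5967 m/s


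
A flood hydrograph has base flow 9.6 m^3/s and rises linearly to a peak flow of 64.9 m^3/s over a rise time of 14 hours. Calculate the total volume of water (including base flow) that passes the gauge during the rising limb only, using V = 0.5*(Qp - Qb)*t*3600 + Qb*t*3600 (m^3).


V = 0.5*(64.9 - 9.6)*14*3600 + 9.6*14*3600 = 1.8774e+06 m^3


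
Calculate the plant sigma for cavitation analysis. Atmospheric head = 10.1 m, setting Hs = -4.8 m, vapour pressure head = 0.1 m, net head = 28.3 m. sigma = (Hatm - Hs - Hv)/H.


sigma = (10.1 - (-4.8) - 0.1) / 28.3 = 0.5230


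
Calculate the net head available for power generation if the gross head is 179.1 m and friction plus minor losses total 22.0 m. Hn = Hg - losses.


Hn = 179.1 - 22.0 = 157.1000 m


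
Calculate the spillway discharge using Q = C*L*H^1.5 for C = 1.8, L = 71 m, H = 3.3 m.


Q = 1.8 * 71 * 3.3^1.5 = 766.1288 m^3/s


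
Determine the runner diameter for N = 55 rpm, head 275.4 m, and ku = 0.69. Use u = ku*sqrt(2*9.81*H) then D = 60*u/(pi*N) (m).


u = 0.69 * sqrt(2*9.81*275.4) = 50.7202 m/s
D = 60 * 50.7202 / (pi * 55) = 17.6124 m


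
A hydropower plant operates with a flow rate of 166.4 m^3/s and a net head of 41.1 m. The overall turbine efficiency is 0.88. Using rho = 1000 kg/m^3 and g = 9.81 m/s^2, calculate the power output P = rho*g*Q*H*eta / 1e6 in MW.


P = 1000 * 9.81 * 166.4 * 41.1 * 0.88 / 1e6 = 59.0401 MW


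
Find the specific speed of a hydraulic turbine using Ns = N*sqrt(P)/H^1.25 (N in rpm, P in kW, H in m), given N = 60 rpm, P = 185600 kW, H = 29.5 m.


Ns = 60 * 185600^0.5 / 29.5^1.25 = 375.9782


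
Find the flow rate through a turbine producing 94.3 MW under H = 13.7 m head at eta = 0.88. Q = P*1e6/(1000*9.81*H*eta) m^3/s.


Q = 94.3 * 1e6 / (1000 * 9.81 * 13.7 * 0.88) = 797.3325 m^3/s


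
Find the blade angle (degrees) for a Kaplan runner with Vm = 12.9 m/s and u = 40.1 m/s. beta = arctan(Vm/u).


beta = arctan(12.9 / 40.1) = 17.8328 degrees


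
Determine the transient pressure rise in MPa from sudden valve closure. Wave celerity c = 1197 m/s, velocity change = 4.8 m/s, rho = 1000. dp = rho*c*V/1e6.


dp = 1000 * 1197 * 4.8 / 1e6 = 5.7456 MPa


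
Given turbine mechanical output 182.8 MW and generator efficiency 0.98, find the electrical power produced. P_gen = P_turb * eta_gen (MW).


P_gen = 182.8 * 0.98 = 179.1440 MW


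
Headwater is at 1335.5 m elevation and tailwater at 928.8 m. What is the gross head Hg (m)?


Hg = 1335.5 - 928.8 = 406.7000 m


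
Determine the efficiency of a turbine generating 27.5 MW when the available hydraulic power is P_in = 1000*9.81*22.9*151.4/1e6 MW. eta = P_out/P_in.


P_in = 1000 * 9.81 * 22.9 * 151.4 / 1e6 = 34.0119 MW
eta = 27.5 / 34.0119 = 0.8085


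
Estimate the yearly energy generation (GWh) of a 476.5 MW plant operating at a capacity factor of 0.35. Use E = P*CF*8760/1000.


E = 476.5 * 0.35 * 8760 / 1000 = 1460.9490 GWh


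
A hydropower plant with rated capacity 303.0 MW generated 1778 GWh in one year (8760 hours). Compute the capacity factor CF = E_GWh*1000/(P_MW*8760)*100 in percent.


CF = 1778 * 1000 / (303.0 * 8760) * 100 = 66.9862 %


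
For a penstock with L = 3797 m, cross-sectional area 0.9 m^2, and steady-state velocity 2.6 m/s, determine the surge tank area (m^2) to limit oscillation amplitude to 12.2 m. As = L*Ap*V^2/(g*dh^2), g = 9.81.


As = 3797 * 0.9 * 2.6^2 / (9.81 * 12.2^2) = 15.8213 m^2


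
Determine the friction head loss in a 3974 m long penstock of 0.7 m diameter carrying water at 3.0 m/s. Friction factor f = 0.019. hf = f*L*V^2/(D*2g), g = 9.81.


hf = 0.019 * 3974 * 3.0^2 / (0.7 * 2 * 9.81) = 49.4797 m


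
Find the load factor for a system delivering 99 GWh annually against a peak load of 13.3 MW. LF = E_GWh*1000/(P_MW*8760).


LF = 99 * 1000 / (13.3 * 8760) = 0.8497


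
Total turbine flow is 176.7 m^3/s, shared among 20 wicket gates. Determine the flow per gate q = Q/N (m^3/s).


q = 176.7 / 20 = 8.8350 m^3/s


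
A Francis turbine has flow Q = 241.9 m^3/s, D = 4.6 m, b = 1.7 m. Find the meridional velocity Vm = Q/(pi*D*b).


Vm = 241.9 / (pi * 4.6 * 1.7) = 9.8464 m/s


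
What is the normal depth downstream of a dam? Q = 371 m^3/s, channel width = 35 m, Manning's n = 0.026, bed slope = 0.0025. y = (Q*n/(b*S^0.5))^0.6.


y = (371 * 0.026 / (35 * 0.0025^0.5))^0.6 = 2.7847 m


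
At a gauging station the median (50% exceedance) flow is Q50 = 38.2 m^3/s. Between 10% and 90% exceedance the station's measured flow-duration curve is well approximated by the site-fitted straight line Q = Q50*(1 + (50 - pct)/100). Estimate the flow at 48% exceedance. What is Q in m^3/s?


Q = 38.2 * (1 + (50 - 48)/100) = 38.9640 m^3/s


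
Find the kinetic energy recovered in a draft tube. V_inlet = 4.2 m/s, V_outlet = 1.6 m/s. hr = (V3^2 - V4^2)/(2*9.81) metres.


hr = (4.2^2 - 1.6^2) / (2*9.81) = 0.7686 m


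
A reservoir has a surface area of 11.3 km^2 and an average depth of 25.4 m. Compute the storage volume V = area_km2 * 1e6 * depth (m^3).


V = 11.3 * 1e6 * 25.4 = 2.8702e+08 m^3


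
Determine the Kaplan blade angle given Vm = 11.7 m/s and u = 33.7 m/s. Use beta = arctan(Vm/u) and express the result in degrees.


beta = arctan(11.7 / 33.7) = 19.1460 degrees
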